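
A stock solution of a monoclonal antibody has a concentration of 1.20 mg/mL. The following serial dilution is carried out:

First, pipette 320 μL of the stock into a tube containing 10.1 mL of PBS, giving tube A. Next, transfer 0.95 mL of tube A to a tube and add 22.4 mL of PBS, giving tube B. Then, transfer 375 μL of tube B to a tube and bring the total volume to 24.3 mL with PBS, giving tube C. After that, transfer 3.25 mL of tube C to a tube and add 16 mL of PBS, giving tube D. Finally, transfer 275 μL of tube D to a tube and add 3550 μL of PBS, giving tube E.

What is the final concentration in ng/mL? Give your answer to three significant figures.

Step 1: 320 μL + 10.1 mL = 10420 μL total → factor 10420/320 = 32.562
Step 2: 0.95 mL + 22.4 mL = 23.35 mL total → factor 23.35/0.95 = 24.579
Step 3: 375 μL brought to 24.3 mL → factor 24300/375 = 64.8
Step 4: 3.25 mL + 16 mL = 19.25 mL total → factor 19.25/3.25 = 5.9231
Step 5: 275 μL + 3550 μL = 3825 μL total → factor 3825/275 = 13.909
Overall dilution factor = 32.562 × 24.579 × 64.8 × 5.9231 × 13.909 = 4.2727 × 10^6
Final = 1.20 mg/mL / 4.2727 × 10^6 = 2.809 × 10^-7 mg/mL = 0.281 ng/mL

0.281 ng/mL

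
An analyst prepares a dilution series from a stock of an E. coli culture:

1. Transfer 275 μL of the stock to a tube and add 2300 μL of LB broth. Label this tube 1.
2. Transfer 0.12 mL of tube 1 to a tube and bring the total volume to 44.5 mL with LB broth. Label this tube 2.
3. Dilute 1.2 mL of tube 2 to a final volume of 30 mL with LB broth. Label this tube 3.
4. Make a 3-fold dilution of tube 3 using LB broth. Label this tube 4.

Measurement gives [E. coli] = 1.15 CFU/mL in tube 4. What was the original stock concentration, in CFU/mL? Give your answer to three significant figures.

Step 1: 275 μL + 2300 μL = 2575 μL total → factor 2575/275 = 9.3636
Step 2: 0.12 mL brought to 44.5 mL → factor 44.5/0.12 = 370.83
Step 3: 1.2 mL brought to 30 mL → factor 30/1.2 = 25
Step 4: 3-fold → factor 3
Overall dilution factor = 9.3636 × 370.83 × 25 × 3 = 2.6043 × 10^5
Stock = 1.15 CFU/mL × 2.6043 × 10^5 = 2.99 × 10^5 CFU/mL

2.99 × 10^5 CFU/mL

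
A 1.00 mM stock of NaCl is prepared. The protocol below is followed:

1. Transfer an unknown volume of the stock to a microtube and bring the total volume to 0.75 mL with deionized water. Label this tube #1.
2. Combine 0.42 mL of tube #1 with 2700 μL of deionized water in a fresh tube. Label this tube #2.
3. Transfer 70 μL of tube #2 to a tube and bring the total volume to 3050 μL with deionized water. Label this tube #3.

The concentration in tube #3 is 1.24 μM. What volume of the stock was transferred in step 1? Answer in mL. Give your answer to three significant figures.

0.301 mL

Step 1: v brought to 0.75 mL → factor = 0.75 mL/v
Step 2: 0.42 mL + 2700 μL = 3.12 mL total → factor 3.12/0.42 = 7.4286
Step 3: 70 μL brought to 3050 μL → factor 3050/70 = 43.571
Product of known-step factors = 323.67
Overall factor = 1.00 mM / (1.24 μM) = 806.45
Step-1 factor = 806.45 / 323.67 = 2.4916
v = 0.75 mL / 2.4916 = 0.301 mL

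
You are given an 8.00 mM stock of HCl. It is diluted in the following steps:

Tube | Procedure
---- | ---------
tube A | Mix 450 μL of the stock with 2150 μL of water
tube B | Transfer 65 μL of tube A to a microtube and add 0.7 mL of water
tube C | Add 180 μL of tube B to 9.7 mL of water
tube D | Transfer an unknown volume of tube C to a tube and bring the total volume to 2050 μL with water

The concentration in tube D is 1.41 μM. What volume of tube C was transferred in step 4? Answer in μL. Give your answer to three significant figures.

Step 1: 450 μL + 2150 μL = 2600 μL total → factor 2600/450 = 5.7778
Step 2: 65 μL + 0.7 mL = 765 μL total → factor 765/65 = 11.769
Step 3: 180 μL + 9.7 mL = 9880 μL total → factor 9880/180 = 54.889
Step 4: v brought to 2050 μL → factor = 2050 μL/v
Product of known-step factors = 3732.4
Overall factor = 8.00 mM / (1.41 μM) = 5673.8
Step-4 factor = 5673.8 / 3732.4 = 1.5201
v = 2050 μL / 1.5201 = 1.35 × 10^3 μL

1.35 × 10^3 μL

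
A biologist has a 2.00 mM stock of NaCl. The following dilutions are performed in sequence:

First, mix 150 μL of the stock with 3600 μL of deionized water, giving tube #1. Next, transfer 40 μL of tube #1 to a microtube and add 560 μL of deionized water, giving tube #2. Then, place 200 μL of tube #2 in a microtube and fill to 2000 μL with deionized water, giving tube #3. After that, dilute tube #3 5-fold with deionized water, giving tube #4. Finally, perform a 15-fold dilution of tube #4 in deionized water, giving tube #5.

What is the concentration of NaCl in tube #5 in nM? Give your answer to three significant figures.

7.11 nM

Step 1: 150 μL + 3600 μL = 3750 μL total → factor 3750/150 = 25
Step 2: 40 μL + 560 μL = 600 μL total → factor 600/40 = 15
Step 3: 200 μL brought to 2000 μL → factor 2000/200 = 10
Step 4: 5-fold → factor 5
Step 5: 15-fold → factor 15
Overall dilution factor = 25 × 15 × 10 × 5 × 15 = 2.8125 × 10^5
Final = 2.00 mM / 2.8125 × 10^5 = 7.111 × 10^-6 mM = 7.11 nM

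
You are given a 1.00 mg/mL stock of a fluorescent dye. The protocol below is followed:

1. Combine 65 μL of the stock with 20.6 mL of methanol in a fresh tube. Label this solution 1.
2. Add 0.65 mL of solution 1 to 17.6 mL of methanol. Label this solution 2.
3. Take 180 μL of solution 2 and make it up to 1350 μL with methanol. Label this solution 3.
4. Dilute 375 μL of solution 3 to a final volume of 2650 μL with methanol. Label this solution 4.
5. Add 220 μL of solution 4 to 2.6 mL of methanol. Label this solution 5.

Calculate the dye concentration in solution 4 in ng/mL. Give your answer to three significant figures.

Step 1: 65 μL + 20.6 mL = 20665 μL total → factor 20665/65 = 317.92
Step 2: 0.65 mL + 17.6 mL = 18.25 mL total → factor 18.25/0.65 = 28.077
Step 3: 180 μL brought to 1350 μL → factor 1350/180 = 7.5
Step 4: 375 μL brought to 2650 μL → factor 2650/375 = 7.0667
Dilution factor through solution 4 = 317.92 × 28.077 × 7.5 × 7.0667 = 4.7309 × 10^5
[solution 4] = 1.00 mg/mL / 4.7309 × 10^5 = 2.114 × 10^-6 mg/mL = 2.11 ng/mL

2.11 ng/mL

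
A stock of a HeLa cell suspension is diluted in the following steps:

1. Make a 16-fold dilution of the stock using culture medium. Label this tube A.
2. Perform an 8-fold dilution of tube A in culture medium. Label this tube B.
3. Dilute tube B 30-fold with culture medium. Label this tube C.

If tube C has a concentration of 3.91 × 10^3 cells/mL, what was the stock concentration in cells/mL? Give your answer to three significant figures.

Step 1: 16-fold → factor 16
Step 2: 8-fold → factor 8
Step 3: 30-fold → factor 30
Overall dilution factor = 16 × 8 × 30 = 3840
Stock = 3.91 × 10^3 cells/mL × 3840 = 1.50 × 10^7 cells/mL

1.50 × 10^7 cells/mL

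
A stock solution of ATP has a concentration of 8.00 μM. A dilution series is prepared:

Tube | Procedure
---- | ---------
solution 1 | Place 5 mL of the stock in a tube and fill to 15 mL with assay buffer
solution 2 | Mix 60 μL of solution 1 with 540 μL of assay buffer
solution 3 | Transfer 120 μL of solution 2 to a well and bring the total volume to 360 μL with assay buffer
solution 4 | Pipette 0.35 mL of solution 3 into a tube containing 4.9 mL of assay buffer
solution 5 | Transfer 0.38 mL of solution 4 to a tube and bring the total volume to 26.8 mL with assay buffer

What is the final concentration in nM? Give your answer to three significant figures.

Step 1: 5 mL brought to 15 mL → factor 15/5 = 3
Step 2: 60 μL + 540 μL = 600 μL total → factor 600/60 = 10
Step 3: 120 μL brought to 360 μL → factor 360/120 = 3
Step 4: 0.35 mL + 4.9 mL = 5.25 mL total → factor 5.25/0.35 = 15
Step 5: 0.38 mL brought to 26.8 mL → factor 26.8/0.38 = 70.526
Overall dilution factor = 3 × 10 × 3 × 15 × 70.526 = 95211
Final = 8.00 μM / 95211 = 8.402 × 10^-5 μM = 0.0840 nM

0.0840 nM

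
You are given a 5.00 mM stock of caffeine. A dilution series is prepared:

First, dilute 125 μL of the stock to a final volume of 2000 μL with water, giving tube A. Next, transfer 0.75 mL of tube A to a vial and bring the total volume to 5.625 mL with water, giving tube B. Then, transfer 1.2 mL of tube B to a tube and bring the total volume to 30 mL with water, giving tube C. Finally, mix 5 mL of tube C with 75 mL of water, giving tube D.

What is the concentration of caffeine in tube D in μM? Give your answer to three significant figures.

Step 1: 125 μL brought to 2000 μL → factor 2000/125 = 16
Step 2: 0.75 mL brought to 5.625 mL → factor 5.625/0.75 = 7.5
Step 3: 1.2 mL brought to 30 mL → factor 30/1.2 = 25
Step 4: 5 mL + 75 mL = 80 mL total → factor 80/5 = 16
Overall dilution factor = 16 × 7.5 × 25 × 16 = 48000
Final = 5.00 mM / 48000 = 0.0001042 mM = 0.104 μM

0.104 μM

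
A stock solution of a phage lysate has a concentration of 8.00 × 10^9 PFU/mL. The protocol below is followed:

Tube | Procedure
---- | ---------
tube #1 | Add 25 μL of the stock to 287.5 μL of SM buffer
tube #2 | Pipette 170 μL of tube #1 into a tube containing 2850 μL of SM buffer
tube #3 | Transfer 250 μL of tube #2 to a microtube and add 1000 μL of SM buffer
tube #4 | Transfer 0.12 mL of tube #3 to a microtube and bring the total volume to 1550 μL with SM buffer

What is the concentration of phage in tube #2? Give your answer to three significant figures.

Step 1: 25 μL + 287.5 μL = 312.5 μL total → factor 312.5/25 = 12.5
Step 2: 170 μL + 2850 μL = 3020 μL total → factor 3020/170 = 17.765
Dilution factor through tube #2 = 12.5 × 17.765 = 222.06
[tube #2] = 8.00 × 10^9 PFU/mL / 222.06 = 3.60 × 10^7 PFU/mL

3.60 × 10^7 PFU/mL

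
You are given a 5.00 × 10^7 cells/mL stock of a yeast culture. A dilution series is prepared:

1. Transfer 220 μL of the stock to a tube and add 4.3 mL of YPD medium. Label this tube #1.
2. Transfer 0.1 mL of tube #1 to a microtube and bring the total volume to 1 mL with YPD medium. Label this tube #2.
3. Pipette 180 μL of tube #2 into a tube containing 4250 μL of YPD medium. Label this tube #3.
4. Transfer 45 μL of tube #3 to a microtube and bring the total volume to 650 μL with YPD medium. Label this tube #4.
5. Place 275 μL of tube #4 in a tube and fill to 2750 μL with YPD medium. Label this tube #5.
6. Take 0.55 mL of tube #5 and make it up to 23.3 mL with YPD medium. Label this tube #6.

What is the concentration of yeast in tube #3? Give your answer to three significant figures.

9.89 × 10^3 cells/mL

Step 1: 220 μL + 4.3 mL = 4520 μL total → factor 4520/220 = 20.545
Step 2: 0.1 mL brought to 1 mL → factor 1/0.1 = 10
Step 3: 180 μL + 4250 μL = 4430 μL total → factor 4430/180 = 24.611
Dilution factor through tube #3 = 20.545 × 10 × 24.611 = 5056.5
[tube #3] = 5.00 × 10^7 cells/mL / 5056.5 = 9.89 × 10^3 cells/mL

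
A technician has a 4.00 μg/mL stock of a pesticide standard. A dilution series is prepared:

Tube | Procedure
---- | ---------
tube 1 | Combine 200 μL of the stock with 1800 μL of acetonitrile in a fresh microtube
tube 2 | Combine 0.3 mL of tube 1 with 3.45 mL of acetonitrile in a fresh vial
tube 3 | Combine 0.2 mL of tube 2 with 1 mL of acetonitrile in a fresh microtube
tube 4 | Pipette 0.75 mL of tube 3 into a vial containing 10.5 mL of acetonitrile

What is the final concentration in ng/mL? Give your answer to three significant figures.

0.356 ng/mL

Step 1: 200 μL + 1800 μL = 2000 μL total → factor 2000/200 = 10
Step 2: 0.3 mL + 3.45 mL = 3.75 mL total → factor 3.75/0.3 = 12.5
Step 3: 0.2 mL + 1 mL = 1.2 mL total → factor 1.2/0.2 = 6
Step 4: 0.75 mL + 10.5 mL = 11.25 mL total → factor 11.25/0.75 = 15
Overall dilution factor = 10 × 12.5 × 6 × 15 = 11250
Final = 4.00 μg/mL / 11250 = 0.0003556 μg/mL = 0.356 ng/mL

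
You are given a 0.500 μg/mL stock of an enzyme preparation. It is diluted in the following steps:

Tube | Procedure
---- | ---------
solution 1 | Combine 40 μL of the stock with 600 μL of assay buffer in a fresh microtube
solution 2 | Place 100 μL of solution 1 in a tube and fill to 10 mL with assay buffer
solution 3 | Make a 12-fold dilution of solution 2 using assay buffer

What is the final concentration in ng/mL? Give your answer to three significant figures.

0.0260 ng/mL

Step 1: 40 μL + 600 μL = 640 μL total → factor 640/40 = 16
Step 2: 100 μL brought to 10 mL → factor 10000/100 = 100
Step 3: 12-fold → factor 12
Overall dilution factor = 16 × 100 × 12 = 19200
Final = 0.500 μg/mL / 19200 = 2.604 × 10^-5 μg/mL = 0.0260 ng/mL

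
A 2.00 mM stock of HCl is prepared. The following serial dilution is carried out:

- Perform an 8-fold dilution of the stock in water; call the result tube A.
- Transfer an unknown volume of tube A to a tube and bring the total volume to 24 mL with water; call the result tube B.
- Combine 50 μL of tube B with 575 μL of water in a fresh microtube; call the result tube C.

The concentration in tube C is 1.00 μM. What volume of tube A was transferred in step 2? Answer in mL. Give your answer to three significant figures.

1.20 mL

Step 1: 8-fold → factor 8
Step 2: v brought to 24 mL → factor = 24 mL/v
Step 3: 50 μL + 575 μL = 625 μL total → factor 625/50 = 12.5
Product of known-step factors = 100
Overall factor = 2.00 mM / (1.00 μM) = 2000
Step-2 factor = 2000 / 100 = 20
v = 24 mL / 20 = 1.20 mL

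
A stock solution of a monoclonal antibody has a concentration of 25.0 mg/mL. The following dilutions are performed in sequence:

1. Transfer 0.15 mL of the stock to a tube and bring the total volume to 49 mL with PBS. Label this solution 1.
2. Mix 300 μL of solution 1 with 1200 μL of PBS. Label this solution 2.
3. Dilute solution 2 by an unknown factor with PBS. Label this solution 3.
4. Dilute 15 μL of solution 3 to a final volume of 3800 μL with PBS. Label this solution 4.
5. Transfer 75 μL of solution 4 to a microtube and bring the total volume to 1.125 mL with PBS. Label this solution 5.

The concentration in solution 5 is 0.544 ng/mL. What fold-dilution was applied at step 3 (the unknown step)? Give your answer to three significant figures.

Step 1: 0.15 mL brought to 49 mL → factor 49/0.15 = 326.67
Step 2: 300 μL + 1200 μL = 1500 μL total → factor 1500/300 = 5
Step 3: unknown factor x
Step 4: 15 μL brought to 3800 μL → factor 3800/15 = 253.33
Step 5: 75 μL brought to 1.125 mL → factor 1125/75 = 15
Product of known-step factors = 6.2067 × 10^6
Overall factor = 25.0 mg/mL / (0.544 ng/mL) = 4.5956 × 10^7
x = 4.5956 × 10^7 / 6.2067 × 10^6 = 7.40

7.40-fold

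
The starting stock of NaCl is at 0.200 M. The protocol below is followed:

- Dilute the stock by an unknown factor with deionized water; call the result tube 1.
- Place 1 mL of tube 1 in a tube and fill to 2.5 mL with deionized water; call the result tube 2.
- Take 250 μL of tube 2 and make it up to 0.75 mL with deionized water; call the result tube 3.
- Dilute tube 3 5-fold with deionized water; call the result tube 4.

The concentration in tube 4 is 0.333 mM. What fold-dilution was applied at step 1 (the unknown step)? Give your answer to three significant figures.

16.0-fold

Step 1: unknown factor x
Step 2: 1 mL brought to 2.5 mL → factor 2.5/1 = 2.5
Step 3: 250 μL brought to 0.75 mL → factor 750/250 = 3
Step 4: 5-fold → factor 5
Product of known-step factors = 37.5
Overall factor = 0.200 M / (0.333 mM) = 600.6
x = 600.6 / 37.5 = 16.0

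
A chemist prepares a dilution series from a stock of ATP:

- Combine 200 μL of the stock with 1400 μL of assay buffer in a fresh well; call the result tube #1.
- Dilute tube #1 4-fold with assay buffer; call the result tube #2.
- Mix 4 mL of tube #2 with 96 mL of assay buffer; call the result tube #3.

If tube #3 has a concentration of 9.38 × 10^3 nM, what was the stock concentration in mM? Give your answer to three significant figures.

7.50 mM

Step 1: 200 μL + 1400 μL = 1600 μL total → factor 1600/200 = 8
Step 2: 4-fold → factor 4
Step 3: 4 mL + 96 mL = 100 mL total → factor 100/4 = 25
Overall dilution factor = 8 × 4 × 25 = 800
Stock = 9.38 × 10^3 nM × 800 = 7.504 × 10^6 nM = 7.50 mM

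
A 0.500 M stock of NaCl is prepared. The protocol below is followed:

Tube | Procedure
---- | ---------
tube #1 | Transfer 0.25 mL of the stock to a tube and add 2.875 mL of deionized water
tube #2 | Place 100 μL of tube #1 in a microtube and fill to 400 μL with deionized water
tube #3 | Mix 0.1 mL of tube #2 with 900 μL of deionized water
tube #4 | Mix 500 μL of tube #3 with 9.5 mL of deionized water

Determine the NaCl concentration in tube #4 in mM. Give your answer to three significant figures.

0.0500 mM

Step 1: 0.25 mL + 2.875 mL = 3.125 mL total → factor 3.125/0.25 = 12.5
Step 2: 100 μL brought to 400 μL → factor 400/100 = 4
Step 3: 0.1 mL + 900 μL = 1 mL total → factor 1/0.1 = 10
Step 4: 500 μL + 9.5 mL = 10000 μL total → factor 10000/500 = 20
Overall dilution factor = 12.5 × 4 × 10 × 20 = 10000
Final = 0.500 M / 10000 = 5.000 × 10^-5 M = 0.0500 mM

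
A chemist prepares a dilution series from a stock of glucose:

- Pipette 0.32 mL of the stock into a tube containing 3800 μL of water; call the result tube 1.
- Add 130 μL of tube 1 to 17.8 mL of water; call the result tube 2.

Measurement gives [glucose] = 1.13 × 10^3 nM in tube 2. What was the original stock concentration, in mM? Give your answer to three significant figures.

Step 1: 0.32 mL + 3800 μL = 4.12 mL total → factor 4.12/0.32 = 12.875
Step 2: 130 μL + 17.8 mL = 17930 μL total → factor 17930/130 = 137.92
Overall dilution factor = 12.875 × 137.92 = 1775.8
Stock = 1.13 × 10^3 nM × 1775.8 = 2.007 × 10^6 nM = 2.01 mM

2.01 mM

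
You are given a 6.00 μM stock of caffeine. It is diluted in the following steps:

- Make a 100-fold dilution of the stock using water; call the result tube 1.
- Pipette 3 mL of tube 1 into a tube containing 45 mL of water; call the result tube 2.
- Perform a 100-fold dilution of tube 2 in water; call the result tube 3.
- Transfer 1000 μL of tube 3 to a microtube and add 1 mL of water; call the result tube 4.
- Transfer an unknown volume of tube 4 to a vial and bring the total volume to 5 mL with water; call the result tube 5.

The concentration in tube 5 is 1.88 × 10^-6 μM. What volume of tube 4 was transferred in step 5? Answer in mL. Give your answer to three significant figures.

0.501 mL

Step 1: 100-fold → factor 100
Step 2: 3 mL + 45 mL = 48 mL total → factor 48/3 = 16
Step 3: 100-fold → factor 100
Step 4: 1000 μL + 1 mL = 2000 μL total → factor 2000/1000 = 2
Step 5: v brought to 5 mL → factor = 5 mL/v
Product of known-step factors = 3.2 × 10^5
Overall factor = 6.00 μM / (1.88 × 10^-6 μM) = 3.1915 × 10^6
Step-5 factor = 3.1915 × 10^6 / 3.2 × 10^5 = 9.9734
v = 5 mL / 9.9734 = 0.501 mL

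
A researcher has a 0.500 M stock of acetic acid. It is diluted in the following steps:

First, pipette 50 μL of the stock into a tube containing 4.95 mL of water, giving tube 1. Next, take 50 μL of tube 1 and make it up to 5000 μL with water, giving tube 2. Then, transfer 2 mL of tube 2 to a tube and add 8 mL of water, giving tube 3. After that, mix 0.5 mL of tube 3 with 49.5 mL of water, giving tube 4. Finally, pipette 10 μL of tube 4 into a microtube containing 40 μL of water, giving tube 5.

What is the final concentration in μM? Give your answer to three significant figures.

Step 1: 50 μL + 4.95 mL = 5000 μL total → factor 5000/50 = 100
Step 2: 50 μL brought to 5000 μL → factor 5000/50 = 100
Step 3: 2 mL + 8 mL = 10 mL total → factor 10/2 = 5
Step 4: 0.5 mL + 49.5 mL = 50 mL total → factor 50/0.5 = 100
Step 5: 10 μL + 40 μL = 50 μL total → factor 50/10 = 5
Overall dilution factor = 100 × 100 × 5 × 100 × 5 = 2.5 × 10^7
Final = 0.500 M / 2.5 × 10^7 = 2.000 × 10^-8 M = 0.0200 μM

0.0200 μM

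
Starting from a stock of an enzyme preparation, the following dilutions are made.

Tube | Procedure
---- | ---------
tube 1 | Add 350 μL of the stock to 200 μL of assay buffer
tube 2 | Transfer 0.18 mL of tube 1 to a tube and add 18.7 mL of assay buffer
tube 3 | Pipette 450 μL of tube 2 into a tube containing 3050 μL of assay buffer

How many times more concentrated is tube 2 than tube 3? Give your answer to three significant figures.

Step 1: 350 μL + 200 μL = 550 μL total → factor 550/350 = 1.5714
Step 2: 0.18 mL + 18.7 mL = 18.88 mL total → factor 18.88/0.18 = 104.89
Step 3: 450 μL + 3050 μL = 3500 μL total → factor 3500/450 = 7.7778
Dilution factor to tube 2 = 164.83; to tube 3 = 1282
[tube 2]/[tube 3] = (factor to tube 3)/(factor to tube 2) = 1282/164.83 = 7.78

7.78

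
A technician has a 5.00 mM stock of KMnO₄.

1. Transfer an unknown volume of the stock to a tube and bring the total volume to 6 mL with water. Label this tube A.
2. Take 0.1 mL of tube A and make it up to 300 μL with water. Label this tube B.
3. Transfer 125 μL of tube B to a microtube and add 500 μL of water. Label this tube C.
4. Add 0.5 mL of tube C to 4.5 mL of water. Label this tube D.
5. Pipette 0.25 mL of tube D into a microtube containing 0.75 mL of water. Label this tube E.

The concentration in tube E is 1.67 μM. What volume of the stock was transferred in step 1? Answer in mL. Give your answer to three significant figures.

Step 1: v brought to 6 mL → factor = 6 mL/v
Step 2: 0.1 mL brought to 300 μL → factor 0.3/0.1 = 3
Step 3: 125 μL + 500 μL = 625 μL total → factor 625/125 = 5
Step 4: 0.5 mL + 4.5 mL = 5 mL total → factor 5/0.5 = 10
Step 5: 0.25 mL + 0.75 mL = 1 mL total → factor 1/0.25 = 4
Product of known-step factors = 600
Overall factor = 5.00 mM / (1.67 μM) = 2994
Step-1 factor = 2994 / 600 = 4.99
v = 6 mL / 4.99 = 1.20 mL

1.20 mL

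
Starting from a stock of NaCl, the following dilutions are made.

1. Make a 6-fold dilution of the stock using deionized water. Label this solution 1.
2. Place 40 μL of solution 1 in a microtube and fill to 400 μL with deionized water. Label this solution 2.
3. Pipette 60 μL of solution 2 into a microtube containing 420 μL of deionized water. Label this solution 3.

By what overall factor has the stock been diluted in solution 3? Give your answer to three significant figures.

Step 1: 6-fold → factor 6
Step 2: 40 μL brought to 400 μL → factor 400/40 = 10
Step 3: 60 μL + 420 μL = 480 μL total → factor 480/60 = 8
Overall dilution factor = 6 × 10 × 8 = 480

480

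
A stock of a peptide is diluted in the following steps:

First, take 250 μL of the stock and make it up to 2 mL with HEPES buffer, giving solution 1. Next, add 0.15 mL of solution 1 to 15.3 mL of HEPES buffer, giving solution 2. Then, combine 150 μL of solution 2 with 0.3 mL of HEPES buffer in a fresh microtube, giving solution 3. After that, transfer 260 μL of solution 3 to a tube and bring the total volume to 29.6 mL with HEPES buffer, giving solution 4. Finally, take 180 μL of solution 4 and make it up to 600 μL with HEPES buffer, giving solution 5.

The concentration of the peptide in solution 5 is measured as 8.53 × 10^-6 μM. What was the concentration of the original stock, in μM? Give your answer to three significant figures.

Step 1: 250 μL brought to 2 mL → factor 2000/250 = 8
Step 2: 0.15 mL + 15.3 mL = 15.45 mL total → factor 15.45/0.15 = 103
Step 3: 150 μL + 0.3 mL = 450 μL total → factor 450/150 = 3
Step 4: 260 μL brought to 29.6 mL → factor 29600/260 = 113.85
Step 5: 180 μL brought to 600 μL → factor 600/180 = 3.3333
Overall dilution factor = 8 × 103 × 3 × 113.85 × 3.3333 = 9.3809 × 10^5
Stock = 8.53 × 10^-6 μM × 9.3809 × 10^5 = 8.00 μM

8.00 μM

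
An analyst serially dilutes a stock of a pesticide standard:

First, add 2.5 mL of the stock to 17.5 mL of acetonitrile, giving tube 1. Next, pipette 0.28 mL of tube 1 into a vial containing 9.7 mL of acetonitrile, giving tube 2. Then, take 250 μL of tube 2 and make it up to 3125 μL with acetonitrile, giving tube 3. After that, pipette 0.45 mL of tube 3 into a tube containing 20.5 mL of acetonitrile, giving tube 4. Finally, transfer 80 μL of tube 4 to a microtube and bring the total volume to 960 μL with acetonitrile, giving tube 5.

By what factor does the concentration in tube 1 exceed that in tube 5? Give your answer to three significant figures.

Step 1: 2.5 mL + 17.5 mL = 20 mL total → factor 20/2.5 = 8
Step 2: 0.28 mL + 9.7 mL = 9.98 mL total → factor 9.98/0.28 = 35.643
Step 3: 250 μL brought to 3125 μL → factor 3125/250 = 12.5
Step 4: 0.45 mL + 20.5 mL = 20.95 mL total → factor 20.95/0.45 = 46.556
Step 5: 80 μL brought to 960 μL → factor 960/80 = 12
Dilution factor to tube 1 = 8; to tube 5 = 1.9912 × 10^6
[tube 1]/[tube 5] = (factor to tube 5)/(factor to tube 1) = 1.9912 × 10^6/8 = 2.49 × 10^5

2.49 × 10^5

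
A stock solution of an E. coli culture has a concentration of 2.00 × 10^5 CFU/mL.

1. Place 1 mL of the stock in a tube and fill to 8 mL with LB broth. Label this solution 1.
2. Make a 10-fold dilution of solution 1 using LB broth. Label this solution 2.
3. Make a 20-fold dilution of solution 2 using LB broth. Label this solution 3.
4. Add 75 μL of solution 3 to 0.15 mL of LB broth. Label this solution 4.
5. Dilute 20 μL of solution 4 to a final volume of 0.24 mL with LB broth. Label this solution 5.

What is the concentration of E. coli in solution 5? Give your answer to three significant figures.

3.47 CFU/mL

Step 1: 1 mL brought to 8 mL → factor 8/1 = 8
Step 2: 10-fold → factor 10
Step 3: 20-fold → factor 20
Step 4: 75 μL + 0.15 mL = 225 μL total → factor 225/75 = 3
Step 5: 20 μL brought to 0.24 mL → factor 240/20 = 12
Overall dilution factor = 8 × 10 × 20 × 3 × 12 = 57600
Final = 2.00 × 10^5 CFU/mL / 57600 = 3.47 CFU/mL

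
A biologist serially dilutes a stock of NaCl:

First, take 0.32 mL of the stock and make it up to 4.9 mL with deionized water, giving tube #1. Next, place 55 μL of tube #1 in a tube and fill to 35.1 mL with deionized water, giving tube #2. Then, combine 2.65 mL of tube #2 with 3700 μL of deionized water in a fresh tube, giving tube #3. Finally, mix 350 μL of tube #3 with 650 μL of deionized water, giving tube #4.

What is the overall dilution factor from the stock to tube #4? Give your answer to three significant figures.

Step 1: 0.32 mL brought to 4.9 mL → factor 4.9/0.32 = 15.312
Step 2: 55 μL brought to 35.1 mL → factor 35100/55 = 638.18
Step 3: 2.65 mL + 3700 μL = 6.35 mL total → factor 6.35/2.65 = 2.3962
Step 4: 350 μL + 650 μL = 1000 μL total → factor 1000/350 = 2.8571
Overall dilution factor = 15.312 × 638.18 × 2.3962 × 2.8571 = 66904

6.69 × 10^4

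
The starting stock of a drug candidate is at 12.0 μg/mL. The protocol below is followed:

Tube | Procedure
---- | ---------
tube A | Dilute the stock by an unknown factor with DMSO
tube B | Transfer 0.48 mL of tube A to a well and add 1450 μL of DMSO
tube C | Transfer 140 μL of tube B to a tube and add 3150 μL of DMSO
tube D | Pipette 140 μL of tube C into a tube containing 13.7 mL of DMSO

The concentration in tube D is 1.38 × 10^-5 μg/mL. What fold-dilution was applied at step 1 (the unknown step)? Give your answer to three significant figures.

93.1-fold

Step 1: unknown factor x
Step 2: 0.48 mL + 1450 μL = 1.93 mL total → factor 1.93/0.48 = 4.0208
Step 3: 140 μL + 3150 μL = 3290 μL total → factor 3290/140 = 23.5
Step 4: 140 μL + 13.7 mL = 13840 μL total → factor 13840/140 = 98.857
Product of known-step factors = 9341
Overall factor = 12.0 μg/mL / (1.38 × 10^-5 μg/mL) = 8.6957 × 10^5
x = 8.6957 × 10^5 / 9341 = 93.1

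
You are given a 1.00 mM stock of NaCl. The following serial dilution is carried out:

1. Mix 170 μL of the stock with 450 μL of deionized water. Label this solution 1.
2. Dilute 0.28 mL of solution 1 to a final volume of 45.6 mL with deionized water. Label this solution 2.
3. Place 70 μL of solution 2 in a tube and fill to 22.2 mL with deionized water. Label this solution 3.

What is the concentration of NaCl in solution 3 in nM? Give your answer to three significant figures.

Step 1: 170 μL + 450 μL = 620 μL total → factor 620/170 = 3.6471
Step 2: 0.28 mL brought to 45.6 mL → factor 45.6/0.28 = 162.86
Step 3: 70 μL brought to 22.2 mL → factor 22200/70 = 317.14
Overall dilution factor = 3.6471 × 162.86 × 317.14 = 1.8837 × 10^5
Final = 1.00 mM / 1.8837 × 10^5 = 5.309 × 10^-6 mM = 5.31 nM

5.31 nM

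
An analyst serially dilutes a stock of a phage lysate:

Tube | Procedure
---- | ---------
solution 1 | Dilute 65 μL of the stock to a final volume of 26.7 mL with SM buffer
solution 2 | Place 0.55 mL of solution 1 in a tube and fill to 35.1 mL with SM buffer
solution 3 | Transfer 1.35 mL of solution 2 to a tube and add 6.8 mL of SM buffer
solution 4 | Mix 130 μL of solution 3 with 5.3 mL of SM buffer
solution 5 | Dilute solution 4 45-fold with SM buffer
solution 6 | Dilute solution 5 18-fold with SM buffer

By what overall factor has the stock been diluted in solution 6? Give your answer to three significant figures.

5.35 × 10^9

Step 1: 65 μL brought to 26.7 mL → factor 26700/65 = 410.77
Step 2: 0.55 mL brought to 35.1 mL → factor 35.1/0.55 = 63.818
Step 3: 1.35 mL + 6.8 mL = 8.15 mL total → factor 8.15/1.35 = 6.037
Step 4: 130 μL + 5.3 mL = 5430 μL total → factor 5430/130 = 41.769
Step 5: 45-fold → factor 45
Step 6: 18-fold → factor 18
Overall dilution factor = 410.77 × 63.818 × 6.037 × 41.769 × 45 × 18 = 5.3544 × 10^9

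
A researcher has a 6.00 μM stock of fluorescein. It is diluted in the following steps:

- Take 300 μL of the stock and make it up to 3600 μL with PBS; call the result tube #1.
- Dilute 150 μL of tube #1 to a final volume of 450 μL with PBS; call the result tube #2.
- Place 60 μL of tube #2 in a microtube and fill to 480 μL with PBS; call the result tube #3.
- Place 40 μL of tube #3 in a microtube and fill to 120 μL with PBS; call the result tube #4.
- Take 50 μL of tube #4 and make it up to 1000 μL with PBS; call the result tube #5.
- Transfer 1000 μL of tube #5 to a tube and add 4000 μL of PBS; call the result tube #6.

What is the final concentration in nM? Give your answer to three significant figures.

Step 1: 300 μL brought to 3600 μL → factor 3600/300 = 12
Step 2: 150 μL brought to 450 μL → factor 450/150 = 3
Step 3: 60 μL brought to 480 μL → factor 480/60 = 8
Step 4: 40 μL brought to 120 μL → factor 120/40 = 3
Step 5: 50 μL brought to 1000 μL → factor 1000/50 = 20
Step 6: 1000 μL + 4000 μL = 5000 μL total → factor 5000/1000 = 5
Overall dilution factor = 12 × 3 × 8 × 3 × 20 × 5 = 86400
Final = 6.00 μM / 86400 = 6.944 × 10^-5 μM = 0.0694 nM

0.0694 nM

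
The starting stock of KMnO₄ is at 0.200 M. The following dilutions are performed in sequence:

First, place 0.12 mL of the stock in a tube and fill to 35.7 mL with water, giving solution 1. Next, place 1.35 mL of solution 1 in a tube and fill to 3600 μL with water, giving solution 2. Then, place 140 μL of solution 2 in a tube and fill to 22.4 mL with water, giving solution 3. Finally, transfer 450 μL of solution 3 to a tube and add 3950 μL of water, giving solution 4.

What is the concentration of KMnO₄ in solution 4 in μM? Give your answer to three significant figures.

Step 1: 0.12 mL brought to 35.7 mL → factor 35.7/0.12 = 297.5
Step 2: 1.35 mL brought to 3600 μL → factor 3.6/1.35 = 2.6667
Step 3: 140 μL brought to 22.4 mL → factor 22400/140 = 160
Step 4: 450 μL + 3950 μL = 4400 μL total → factor 4400/450 = 9.7778
Overall dilution factor = 297.5 × 2.6667 × 160 × 9.7778 = 1.2411 × 10^6
Final = 0.200 M / 1.2411 × 10^6 = 1.611 × 10^-7 M = 0.161 μM

0.161 μM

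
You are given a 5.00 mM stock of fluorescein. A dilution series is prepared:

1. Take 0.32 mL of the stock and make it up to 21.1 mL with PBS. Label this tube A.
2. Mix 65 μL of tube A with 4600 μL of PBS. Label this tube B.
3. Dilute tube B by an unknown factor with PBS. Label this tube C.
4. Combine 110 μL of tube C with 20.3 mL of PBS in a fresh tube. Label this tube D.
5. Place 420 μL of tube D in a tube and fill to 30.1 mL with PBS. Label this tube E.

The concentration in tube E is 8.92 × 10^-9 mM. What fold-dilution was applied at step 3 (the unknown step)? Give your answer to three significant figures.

Step 1: 0.32 mL brought to 21.1 mL → factor 21.1/0.32 = 65.938
Step 2: 65 μL + 4600 μL = 4665 μL total → factor 4665/65 = 71.769
Step 3: unknown factor x
Step 4: 110 μL + 20.3 mL = 20410 μL total → factor 20410/110 = 185.55
Step 5: 420 μL brought to 30.1 mL → factor 30100/420 = 71.667
Product of known-step factors = 6.2927 × 10^7
Overall factor = 5.00 mM / (8.92 × 10^-9 mM) = 5.6054 × 10^8
x = 5.6054 × 10^8 / 6.2927 × 10^7 = 8.91

8.91-fold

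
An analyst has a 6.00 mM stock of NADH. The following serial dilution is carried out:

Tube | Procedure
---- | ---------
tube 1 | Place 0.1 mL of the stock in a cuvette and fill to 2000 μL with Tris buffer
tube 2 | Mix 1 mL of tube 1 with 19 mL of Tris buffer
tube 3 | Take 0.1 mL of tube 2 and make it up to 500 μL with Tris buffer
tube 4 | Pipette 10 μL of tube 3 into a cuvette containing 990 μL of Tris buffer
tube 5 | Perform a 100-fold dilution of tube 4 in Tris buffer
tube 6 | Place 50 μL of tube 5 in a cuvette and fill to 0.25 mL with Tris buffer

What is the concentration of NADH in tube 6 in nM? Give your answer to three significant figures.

0.0600 nM

Step 1: 0.1 mL brought to 2000 μL → factor 2/0.1 = 20
Step 2: 1 mL + 19 mL = 20 mL total → factor 20/1 = 20
Step 3: 0.1 mL brought to 500 μL → factor 0.5/0.1 = 5
Step 4: 10 μL + 990 μL = 1000 μL total → factor 1000/10 = 100
Step 5: 100-fold → factor 100
Step 6: 50 μL brought to 0.25 mL → factor 250/50 = 5
Overall dilution factor = 20 × 20 × 5 × 100 × 100 × 5 = 1 × 10^8
Final = 6.00 mM / 1 × 10^8 = 6.000 × 10^-8 mM = 0.0600 nM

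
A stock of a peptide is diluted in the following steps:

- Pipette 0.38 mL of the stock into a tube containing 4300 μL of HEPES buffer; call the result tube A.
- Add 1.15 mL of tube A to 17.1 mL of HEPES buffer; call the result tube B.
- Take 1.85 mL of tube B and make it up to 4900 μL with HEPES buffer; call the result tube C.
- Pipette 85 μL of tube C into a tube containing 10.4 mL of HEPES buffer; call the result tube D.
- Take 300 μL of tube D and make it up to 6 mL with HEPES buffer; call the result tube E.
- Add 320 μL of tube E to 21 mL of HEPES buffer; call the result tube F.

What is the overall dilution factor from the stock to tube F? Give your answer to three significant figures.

Step 1: 0.38 mL + 4300 μL = 4.68 mL total → factor 4.68/0.38 = 12.316
Step 2: 1.15 mL + 17.1 mL = 18.25 mL total → factor 18.25/1.15 = 15.87
Step 3: 1.85 mL brought to 4900 μL → factor 4.9/1.85 = 2.6486
Step 4: 85 μL + 10.4 mL = 10485 μL total → factor 10485/85 = 123.35
Step 5: 300 μL brought to 6 mL → factor 6000/300 = 20
Step 6: 320 μL + 21 mL = 21320 μL total → factor 21320/320 = 66.625
Overall dilution factor = 12.316 × 15.87 × 2.6486 × 123.35 × 20 × 66.625 = 8.5088 × 10^7

8.51 × 10^7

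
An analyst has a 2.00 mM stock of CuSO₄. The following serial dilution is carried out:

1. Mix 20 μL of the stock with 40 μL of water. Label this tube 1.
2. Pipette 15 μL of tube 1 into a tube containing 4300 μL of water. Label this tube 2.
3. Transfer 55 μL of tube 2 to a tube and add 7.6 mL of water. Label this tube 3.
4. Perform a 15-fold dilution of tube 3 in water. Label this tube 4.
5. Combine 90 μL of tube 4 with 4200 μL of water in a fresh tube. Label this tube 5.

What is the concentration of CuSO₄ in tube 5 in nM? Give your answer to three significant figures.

0.0233 nM

Step 1: 20 μL + 40 μL = 60 μL total → factor 60/20 = 3
Step 2: 15 μL + 4300 μL = 4315 μL total → factor 4315/15 = 287.67
Step 3: 55 μL + 7.6 mL = 7655 μL total → factor 7655/55 = 139.18
Step 4: 15-fold → factor 15
Step 5: 90 μL + 4200 μL = 4290 μL total → factor 4290/90 = 47.667
Overall dilution factor = 3 × 287.67 × 139.18 × 15 × 47.667 = 8.5881 × 10^7
Final = 2.00 mM / 8.5881 × 10^7 = 2.329 × 10^-8 mM = 0.0233 nM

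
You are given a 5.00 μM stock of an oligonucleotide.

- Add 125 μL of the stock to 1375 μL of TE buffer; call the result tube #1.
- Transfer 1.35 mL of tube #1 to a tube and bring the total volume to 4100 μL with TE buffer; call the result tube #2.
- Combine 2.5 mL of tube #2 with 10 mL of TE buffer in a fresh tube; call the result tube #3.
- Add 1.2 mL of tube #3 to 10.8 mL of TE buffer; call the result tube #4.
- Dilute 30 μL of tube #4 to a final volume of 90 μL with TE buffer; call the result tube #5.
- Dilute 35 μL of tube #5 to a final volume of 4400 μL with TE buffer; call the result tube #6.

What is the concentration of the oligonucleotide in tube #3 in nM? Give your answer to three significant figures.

27.4 nM

Step 1: 125 μL + 1375 μL = 1500 μL total → factor 1500/125 = 12
Step 2: 1.35 mL brought to 4100 μL → factor 4.1/1.35 = 3.037
Step 3: 2.5 mL + 10 mL = 12.5 mL total → factor 12.5/2.5 = 5
Dilution factor through tube #3 = 12 × 3.037 × 5 = 182.22
[tube #3] = 5.00 μM / 182.22 = 0.02744 μM = 27.4 nM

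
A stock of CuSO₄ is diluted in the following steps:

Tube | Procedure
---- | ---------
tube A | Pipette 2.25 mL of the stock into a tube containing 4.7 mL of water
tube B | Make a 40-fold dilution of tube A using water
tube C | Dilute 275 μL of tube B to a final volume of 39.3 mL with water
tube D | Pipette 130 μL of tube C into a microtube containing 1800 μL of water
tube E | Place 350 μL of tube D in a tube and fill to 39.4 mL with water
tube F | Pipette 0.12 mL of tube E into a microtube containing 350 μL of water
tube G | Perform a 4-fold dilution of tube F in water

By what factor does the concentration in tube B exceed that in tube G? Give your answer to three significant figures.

Step 1: 2.25 mL + 4.7 mL = 6.95 mL total → factor 6.95/2.25 = 3.0889
Step 2: 40-fold → factor 40
Step 3: 275 μL brought to 39.3 mL → factor 39300/275 = 142.91
Step 4: 130 μL + 1800 μL = 1930 μL total → factor 1930/130 = 14.846
Step 5: 350 μL brought to 39.4 mL → factor 39400/350 = 112.57
Step 6: 0.12 mL + 350 μL = 0.47 mL total → factor 0.47/0.12 = 3.9167
Step 7: 4-fold → factor 4
Dilution factor to tube B = 123.56; to tube G = 4.6232 × 10^8
[tube B]/[tube G] = (factor to tube G)/(factor to tube B) = 4.6232 × 10^8/123.56 = 3.74 × 10^6

3.74 × 10^6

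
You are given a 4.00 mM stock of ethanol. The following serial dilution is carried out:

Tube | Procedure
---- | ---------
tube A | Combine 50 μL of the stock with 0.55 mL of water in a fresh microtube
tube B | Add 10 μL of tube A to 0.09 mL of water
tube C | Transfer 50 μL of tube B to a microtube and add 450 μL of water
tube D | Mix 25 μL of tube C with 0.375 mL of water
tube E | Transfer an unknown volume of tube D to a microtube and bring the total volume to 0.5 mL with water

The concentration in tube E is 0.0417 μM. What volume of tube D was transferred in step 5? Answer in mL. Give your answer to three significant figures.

Step 1: 50 μL + 0.55 mL = 600 μL total → factor 600/50 = 12
Step 2: 10 μL + 0.09 mL = 100 μL total → factor 100/10 = 10
Step 3: 50 μL + 450 μL = 500 μL total → factor 500/50 = 10
Step 4: 25 μL + 0.375 mL = 400 μL total → factor 400/25 = 16
Step 5: v brought to 0.5 mL → factor = 0.5 mL/v
Product of known-step factors = 19200
Overall factor = 4.00 mM / (0.0417 μM) = 95923
Step-5 factor = 95923 / 19200 = 4.996
v = 0.5 mL / 4.996 = 0.100 mL

0.100 mL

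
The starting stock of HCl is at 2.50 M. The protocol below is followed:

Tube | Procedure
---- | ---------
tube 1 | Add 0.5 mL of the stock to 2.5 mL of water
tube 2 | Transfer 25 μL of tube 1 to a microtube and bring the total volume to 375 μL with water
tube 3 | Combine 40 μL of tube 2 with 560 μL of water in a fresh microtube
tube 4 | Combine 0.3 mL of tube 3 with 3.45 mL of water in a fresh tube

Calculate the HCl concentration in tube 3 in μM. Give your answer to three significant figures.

Step 1: 0.5 mL + 2.5 mL = 3 mL total → factor 3/0.5 = 6
Step 2: 25 μL brought to 375 μL → factor 375/25 = 15
Step 3: 40 μL + 560 μL = 600 μL total → factor 600/40 = 15
Dilution factor through tube 3 = 6 × 15 × 15 = 1350
[tube 3] = 2.50 M / 1350 = 0.001852 M = 1.85 × 10^3 μM

1.85 × 10^3 μM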